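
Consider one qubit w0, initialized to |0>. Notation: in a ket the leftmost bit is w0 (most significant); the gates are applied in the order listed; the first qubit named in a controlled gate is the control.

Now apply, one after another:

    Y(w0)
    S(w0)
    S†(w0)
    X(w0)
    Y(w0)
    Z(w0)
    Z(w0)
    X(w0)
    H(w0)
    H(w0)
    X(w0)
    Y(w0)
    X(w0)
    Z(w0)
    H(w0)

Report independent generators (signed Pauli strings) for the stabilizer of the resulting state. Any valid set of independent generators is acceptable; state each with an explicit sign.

The final state is stabilized by the group generated by -X; other independent generating sets are equally valid.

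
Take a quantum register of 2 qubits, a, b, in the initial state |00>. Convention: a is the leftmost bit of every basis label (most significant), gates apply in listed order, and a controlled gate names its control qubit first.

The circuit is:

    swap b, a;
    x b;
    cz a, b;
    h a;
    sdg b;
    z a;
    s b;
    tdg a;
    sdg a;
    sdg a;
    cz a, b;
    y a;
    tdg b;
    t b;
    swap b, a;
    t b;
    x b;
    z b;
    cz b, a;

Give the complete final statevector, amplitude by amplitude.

The final amplitudes are 0 on |00>, 0 on |01>, sqrt(2)*exp(3*I*pi/4)/2 on |10>, sqrt(2)*exp(I*pi/4)/2 on |11>.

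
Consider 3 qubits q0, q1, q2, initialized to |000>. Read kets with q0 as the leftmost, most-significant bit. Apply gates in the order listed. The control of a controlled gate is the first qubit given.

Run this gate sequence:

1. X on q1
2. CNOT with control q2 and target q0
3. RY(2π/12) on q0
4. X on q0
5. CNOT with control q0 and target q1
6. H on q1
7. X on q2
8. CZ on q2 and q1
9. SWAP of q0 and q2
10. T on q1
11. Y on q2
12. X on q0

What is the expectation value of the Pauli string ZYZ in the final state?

In the final state, ZYZ has expectation -sqrt(2)/2.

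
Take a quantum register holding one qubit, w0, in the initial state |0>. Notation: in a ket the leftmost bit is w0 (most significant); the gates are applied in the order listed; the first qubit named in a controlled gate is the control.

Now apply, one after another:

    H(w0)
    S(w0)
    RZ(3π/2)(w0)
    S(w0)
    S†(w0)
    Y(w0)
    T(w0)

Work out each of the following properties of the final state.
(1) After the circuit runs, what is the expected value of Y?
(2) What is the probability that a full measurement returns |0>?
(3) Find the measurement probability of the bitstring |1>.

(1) The expectation value of Y is -sqrt(2)/2.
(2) A full measurement returns |0> with probability 1/2.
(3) Outcome |1> occurs with probability 1/2.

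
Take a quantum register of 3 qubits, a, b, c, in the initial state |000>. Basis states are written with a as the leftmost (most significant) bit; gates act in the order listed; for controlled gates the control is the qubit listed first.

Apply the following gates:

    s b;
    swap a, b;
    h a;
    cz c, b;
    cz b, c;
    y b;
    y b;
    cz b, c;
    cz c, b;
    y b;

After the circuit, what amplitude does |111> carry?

The final state's coefficient on |111> equals 0. Key observation: gates 4-9 undo each other exactly, leaving only the rest of the circuit to track.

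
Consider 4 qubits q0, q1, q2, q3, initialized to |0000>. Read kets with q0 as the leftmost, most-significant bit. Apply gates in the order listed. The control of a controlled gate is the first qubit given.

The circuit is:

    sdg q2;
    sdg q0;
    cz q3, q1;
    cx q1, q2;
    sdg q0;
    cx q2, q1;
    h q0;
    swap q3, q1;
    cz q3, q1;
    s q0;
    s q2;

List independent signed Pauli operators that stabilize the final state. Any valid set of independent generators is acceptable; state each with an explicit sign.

The final state is stabilized by the group generated by +YIII, +IZII, +IIZI, +IIIZ; other independent generating sets are equally valid.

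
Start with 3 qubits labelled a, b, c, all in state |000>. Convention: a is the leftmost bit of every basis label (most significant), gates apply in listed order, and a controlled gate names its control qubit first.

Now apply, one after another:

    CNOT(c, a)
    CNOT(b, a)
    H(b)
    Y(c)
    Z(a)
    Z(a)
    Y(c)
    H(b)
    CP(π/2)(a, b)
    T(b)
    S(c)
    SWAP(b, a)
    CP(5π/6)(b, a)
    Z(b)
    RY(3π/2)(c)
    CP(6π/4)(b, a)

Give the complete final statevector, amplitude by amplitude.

The final amplitudes are -sqrt(2)/2 on |000>, sqrt(2)/2 on |001>, and 0 on every other basis state. Key observation: the block from step 3 through step 8 cancels to the identity and can be dropped.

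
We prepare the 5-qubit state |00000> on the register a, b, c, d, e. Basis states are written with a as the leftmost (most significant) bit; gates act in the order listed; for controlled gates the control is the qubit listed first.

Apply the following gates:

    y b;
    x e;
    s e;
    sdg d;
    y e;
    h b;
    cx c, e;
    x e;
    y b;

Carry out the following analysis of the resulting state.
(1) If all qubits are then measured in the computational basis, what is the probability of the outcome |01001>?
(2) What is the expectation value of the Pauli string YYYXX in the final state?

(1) A full measurement returns |01001> with probability 1/2.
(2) The expectation value of YYYXX is 0.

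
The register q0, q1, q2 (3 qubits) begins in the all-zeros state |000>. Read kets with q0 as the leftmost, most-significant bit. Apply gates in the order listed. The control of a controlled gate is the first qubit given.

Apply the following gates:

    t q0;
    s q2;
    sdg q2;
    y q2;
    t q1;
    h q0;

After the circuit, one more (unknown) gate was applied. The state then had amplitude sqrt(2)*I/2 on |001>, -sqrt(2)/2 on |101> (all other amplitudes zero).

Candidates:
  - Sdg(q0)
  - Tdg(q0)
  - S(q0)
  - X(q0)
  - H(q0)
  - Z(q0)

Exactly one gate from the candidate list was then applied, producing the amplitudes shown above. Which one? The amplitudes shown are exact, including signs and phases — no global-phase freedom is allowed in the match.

The applied gate was S(q0). Key observation: gates 2-3 undo each other exactly, leaving only the rest of the circuit to track.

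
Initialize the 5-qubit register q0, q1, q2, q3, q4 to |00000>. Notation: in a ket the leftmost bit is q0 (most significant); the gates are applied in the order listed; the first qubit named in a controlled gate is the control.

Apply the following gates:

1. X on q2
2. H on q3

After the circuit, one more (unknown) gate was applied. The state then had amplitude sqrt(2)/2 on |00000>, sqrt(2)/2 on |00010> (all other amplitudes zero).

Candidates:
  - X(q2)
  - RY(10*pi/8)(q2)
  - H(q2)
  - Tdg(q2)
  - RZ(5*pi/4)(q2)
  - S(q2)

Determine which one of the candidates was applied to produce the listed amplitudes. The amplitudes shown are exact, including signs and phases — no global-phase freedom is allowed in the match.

The unique candidate consistent with the amplitudes is X(q2).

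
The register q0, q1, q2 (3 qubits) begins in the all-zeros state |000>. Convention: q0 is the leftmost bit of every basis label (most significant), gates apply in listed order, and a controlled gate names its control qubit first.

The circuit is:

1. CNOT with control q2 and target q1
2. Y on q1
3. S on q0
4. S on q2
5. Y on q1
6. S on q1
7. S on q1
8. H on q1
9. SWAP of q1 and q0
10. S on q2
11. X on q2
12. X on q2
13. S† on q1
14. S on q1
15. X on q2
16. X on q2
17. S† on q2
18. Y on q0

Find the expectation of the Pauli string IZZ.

In the final state, IZZ has expectation 1. Key observation: the block from step 10 through step 17 cancels to the identity and can be dropped.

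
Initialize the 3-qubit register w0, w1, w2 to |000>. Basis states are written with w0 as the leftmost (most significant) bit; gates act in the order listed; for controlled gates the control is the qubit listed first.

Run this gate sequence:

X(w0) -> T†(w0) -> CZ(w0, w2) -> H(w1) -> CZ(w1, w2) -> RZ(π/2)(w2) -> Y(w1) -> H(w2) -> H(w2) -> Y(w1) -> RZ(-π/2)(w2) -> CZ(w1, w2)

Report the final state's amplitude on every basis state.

The resulting statevector has amplitude -sqrt(2)*exp(3*I*pi/4)/2 on |100>, -sqrt(2)*exp(3*I*pi/4)/2 on |110>, and 0 on every other basis state. Key observation: the block from step 5 through step 12 cancels to the identity and can be dropped.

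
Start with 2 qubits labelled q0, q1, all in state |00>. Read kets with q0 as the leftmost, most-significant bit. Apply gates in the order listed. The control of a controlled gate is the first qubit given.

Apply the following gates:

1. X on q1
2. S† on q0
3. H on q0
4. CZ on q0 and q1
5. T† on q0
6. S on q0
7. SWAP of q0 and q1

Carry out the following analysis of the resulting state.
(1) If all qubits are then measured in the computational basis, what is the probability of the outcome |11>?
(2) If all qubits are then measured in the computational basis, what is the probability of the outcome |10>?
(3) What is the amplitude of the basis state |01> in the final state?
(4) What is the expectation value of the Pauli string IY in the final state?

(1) A full measurement returns |11> with probability 1/2.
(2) A full measurement returns |10> with probability 1/2.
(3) |01> carries amplitude 0 in the final state.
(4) The expectation value of IY is -sqrt(2)/2.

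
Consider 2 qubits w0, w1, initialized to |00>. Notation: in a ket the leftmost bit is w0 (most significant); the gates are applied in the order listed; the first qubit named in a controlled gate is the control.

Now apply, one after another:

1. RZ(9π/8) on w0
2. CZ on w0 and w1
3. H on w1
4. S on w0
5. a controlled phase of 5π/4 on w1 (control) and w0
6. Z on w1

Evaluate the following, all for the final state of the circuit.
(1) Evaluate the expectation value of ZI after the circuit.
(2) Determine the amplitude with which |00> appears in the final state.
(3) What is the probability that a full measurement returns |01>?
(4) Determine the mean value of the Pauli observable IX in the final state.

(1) The observable ZI averages to 1.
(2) The amplitude on |00> is -sqrt(2)*exp(7*I*pi/16)/2.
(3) The probability of measuring |01> is 1/2.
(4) The observable IX averages to -1.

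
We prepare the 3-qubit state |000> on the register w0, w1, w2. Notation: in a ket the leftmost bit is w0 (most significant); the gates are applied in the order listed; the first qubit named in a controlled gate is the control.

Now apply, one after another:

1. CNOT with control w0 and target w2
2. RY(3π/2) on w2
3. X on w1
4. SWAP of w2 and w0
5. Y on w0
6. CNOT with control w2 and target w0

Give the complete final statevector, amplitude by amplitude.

After the circuit, the state carries amplitude -sqrt(2)*I/2 on |010>, -sqrt(2)*I/2 on |110>, and 0 on every other basis state.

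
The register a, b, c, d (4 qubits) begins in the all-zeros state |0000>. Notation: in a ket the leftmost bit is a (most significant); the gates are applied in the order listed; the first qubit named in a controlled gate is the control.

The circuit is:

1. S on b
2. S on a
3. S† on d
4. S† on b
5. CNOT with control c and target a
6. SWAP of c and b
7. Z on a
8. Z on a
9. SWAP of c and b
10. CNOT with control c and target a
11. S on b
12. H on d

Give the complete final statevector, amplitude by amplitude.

The resulting statevector has amplitude sqrt(2)/2 on |0000>, sqrt(2)/2 on |0001>, and 0 on every other basis state. Key observation: the block from step 4 through step 11 cancels to the identity and can be dropped.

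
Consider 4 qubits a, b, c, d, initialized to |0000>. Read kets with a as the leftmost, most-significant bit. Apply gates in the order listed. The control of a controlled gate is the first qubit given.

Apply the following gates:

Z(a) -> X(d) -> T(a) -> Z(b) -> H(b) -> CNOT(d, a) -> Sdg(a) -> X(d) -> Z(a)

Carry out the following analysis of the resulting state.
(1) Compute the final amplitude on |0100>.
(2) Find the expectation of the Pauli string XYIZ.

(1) |0100> carries amplitude 0 in the final state.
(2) The observable XYIZ averages to 0.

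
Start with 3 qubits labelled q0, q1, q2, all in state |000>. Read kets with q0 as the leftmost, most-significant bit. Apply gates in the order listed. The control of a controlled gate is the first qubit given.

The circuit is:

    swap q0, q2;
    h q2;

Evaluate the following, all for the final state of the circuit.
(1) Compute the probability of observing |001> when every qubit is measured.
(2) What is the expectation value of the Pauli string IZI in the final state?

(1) The probability of measuring |001> is 1/2.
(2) The observable IZI averages to 1.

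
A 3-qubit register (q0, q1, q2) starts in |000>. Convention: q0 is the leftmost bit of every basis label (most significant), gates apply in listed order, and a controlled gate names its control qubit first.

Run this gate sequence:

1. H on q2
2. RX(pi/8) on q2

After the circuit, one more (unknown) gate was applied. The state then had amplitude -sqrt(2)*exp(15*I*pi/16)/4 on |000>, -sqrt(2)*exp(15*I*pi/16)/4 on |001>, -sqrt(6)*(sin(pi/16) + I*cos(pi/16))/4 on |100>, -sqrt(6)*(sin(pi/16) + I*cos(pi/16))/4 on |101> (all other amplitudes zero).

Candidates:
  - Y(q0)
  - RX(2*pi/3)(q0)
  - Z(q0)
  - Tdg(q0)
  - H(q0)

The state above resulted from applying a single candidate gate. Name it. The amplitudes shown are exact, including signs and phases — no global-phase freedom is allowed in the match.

The unique candidate consistent with the amplitudes is RX(2*pi/3)(q0).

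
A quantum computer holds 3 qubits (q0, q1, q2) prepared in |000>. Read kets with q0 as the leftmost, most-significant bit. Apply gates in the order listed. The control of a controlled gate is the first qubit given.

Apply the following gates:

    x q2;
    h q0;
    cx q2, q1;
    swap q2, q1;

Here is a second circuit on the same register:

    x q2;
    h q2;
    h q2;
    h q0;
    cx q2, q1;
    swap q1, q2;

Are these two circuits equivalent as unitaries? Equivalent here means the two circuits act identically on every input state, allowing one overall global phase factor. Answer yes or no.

Yes — the two circuits implement the same unitary up to a global phase.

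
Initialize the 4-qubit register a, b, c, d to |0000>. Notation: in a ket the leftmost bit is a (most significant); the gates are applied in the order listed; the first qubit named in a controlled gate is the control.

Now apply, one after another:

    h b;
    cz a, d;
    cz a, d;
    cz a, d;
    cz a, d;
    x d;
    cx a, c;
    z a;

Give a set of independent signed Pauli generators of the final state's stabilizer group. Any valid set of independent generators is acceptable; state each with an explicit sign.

The final state is stabilized by the group generated by +IXII, +ZIII, +IIZI, -IIIZ; other independent generating sets are equally valid. Key observation: gates 2-5 undo each other exactly, leaving only the rest of the circuit to track.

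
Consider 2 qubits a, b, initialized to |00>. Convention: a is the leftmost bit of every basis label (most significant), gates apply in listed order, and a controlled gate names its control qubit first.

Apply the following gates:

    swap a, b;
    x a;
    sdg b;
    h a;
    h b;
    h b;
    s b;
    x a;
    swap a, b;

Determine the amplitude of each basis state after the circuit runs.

The final amplitudes are -sqrt(2)/2 on |00>, sqrt(2)/2 on |01>, 0 on |10>, 0 on |11>.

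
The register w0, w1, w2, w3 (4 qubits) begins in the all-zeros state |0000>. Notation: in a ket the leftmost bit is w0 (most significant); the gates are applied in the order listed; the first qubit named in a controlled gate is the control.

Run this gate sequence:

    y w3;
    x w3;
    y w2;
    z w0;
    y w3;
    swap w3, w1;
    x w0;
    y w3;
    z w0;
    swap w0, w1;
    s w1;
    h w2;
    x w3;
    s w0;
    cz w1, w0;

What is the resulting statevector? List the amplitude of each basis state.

The resulting statevector has amplitude -sqrt(2)/2 on |1100>, sqrt(2)/2 on |1110>, and 0 on every other basis state.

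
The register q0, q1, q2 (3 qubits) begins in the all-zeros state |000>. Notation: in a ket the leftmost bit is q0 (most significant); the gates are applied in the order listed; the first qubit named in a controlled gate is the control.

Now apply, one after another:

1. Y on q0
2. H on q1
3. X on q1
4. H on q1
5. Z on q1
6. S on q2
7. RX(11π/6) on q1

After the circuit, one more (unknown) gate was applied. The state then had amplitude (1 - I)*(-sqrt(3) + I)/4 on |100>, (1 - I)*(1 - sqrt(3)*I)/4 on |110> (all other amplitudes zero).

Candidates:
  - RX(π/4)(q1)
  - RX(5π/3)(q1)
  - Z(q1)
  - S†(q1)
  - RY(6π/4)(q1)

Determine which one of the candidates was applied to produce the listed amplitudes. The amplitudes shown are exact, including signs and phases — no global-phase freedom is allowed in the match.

It was RY(6π/4)(q1) that produced the state shown.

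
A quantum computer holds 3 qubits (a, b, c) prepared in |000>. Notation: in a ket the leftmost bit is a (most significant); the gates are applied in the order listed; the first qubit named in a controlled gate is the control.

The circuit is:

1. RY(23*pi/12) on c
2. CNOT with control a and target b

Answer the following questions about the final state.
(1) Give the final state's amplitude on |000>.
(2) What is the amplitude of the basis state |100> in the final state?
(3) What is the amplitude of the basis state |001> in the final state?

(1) The amplitude on |000> is -sqrt(3*sqrt(2) + 6)/4 - sqrt(2 - sqrt(2))/4.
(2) The final state's coefficient on |100> equals 0.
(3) |001> carries amplitude -sqrt(6 - 3*sqrt(2))/4 + sqrt(sqrt(2) + 2)/4 in the final state.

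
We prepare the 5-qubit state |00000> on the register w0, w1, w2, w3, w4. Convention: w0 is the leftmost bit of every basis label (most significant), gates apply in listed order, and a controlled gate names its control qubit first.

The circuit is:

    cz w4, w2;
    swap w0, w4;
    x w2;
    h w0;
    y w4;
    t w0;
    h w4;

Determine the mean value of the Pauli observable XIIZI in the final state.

The expectation value of XIIZI is sqrt(2)/2.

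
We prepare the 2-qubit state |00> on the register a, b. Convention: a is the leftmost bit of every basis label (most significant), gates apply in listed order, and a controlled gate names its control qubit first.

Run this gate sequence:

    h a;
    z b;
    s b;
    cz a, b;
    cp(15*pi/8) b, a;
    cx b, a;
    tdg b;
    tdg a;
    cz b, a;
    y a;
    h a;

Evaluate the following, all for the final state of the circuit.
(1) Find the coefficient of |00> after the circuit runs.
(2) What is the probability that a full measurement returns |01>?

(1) The final state's coefficient on |00> equals -exp(I*pi/4)/2 + I/2.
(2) Outcome |01> occurs with probability 0.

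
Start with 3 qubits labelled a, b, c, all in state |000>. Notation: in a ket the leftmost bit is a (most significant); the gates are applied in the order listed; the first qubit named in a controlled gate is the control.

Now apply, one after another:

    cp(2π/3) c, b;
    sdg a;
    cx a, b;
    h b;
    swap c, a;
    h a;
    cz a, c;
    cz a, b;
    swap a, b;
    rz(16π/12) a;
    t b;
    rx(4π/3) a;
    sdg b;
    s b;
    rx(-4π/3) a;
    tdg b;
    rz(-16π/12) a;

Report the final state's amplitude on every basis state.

After the circuit, the state carries amplitude 1/2 on |000>, 0 on |001>, 1/2 on |010>, 0 on |011>, 1/2 on |100>, 0 on |101>, -1/2 on |110>, 0 on |111>. Key observation: steps 10-17 multiply out to the identity, so the circuit reduces to the remaining gates.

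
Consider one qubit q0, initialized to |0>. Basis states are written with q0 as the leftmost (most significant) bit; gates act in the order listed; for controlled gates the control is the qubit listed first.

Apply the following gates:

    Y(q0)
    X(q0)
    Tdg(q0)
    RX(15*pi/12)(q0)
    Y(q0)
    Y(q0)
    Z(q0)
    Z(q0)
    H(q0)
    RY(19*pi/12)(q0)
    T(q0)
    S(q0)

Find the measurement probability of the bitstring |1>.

The probability of measuring |1> is sqrt(3)/8 + 5/8.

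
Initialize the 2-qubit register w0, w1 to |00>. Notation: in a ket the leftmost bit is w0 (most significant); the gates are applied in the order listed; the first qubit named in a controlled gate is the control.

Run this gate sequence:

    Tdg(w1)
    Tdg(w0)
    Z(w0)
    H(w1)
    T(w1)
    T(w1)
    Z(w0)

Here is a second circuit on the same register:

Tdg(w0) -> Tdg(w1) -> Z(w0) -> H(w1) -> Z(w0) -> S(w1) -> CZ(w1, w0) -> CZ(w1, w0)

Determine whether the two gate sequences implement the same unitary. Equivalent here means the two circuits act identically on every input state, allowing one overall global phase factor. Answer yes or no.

Yes: on every input state the two circuits agree up to one overall phase factor.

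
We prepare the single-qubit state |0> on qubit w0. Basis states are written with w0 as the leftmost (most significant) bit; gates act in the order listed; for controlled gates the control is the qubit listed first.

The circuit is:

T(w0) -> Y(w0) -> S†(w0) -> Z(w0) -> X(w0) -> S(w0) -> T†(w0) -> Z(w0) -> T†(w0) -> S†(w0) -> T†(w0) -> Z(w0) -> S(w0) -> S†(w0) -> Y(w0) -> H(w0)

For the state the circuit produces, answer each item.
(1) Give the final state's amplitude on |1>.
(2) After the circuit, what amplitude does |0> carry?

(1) The final state's coefficient on |1> equals sqrt(2)*I/2.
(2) The amplitude on |0> is -sqrt(2)*I/2.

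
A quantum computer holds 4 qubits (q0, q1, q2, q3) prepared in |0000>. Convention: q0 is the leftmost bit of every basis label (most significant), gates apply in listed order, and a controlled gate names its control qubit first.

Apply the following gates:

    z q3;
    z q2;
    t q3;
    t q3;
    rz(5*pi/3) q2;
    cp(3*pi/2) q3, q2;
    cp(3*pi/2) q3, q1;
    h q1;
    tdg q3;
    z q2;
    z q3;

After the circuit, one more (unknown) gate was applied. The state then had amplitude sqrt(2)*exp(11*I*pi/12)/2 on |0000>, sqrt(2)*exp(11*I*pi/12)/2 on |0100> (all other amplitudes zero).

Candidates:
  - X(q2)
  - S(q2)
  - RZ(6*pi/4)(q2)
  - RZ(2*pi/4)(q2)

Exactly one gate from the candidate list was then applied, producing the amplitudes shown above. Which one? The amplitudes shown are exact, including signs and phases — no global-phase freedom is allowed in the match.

The applied gate was RZ(2*pi/4)(q2).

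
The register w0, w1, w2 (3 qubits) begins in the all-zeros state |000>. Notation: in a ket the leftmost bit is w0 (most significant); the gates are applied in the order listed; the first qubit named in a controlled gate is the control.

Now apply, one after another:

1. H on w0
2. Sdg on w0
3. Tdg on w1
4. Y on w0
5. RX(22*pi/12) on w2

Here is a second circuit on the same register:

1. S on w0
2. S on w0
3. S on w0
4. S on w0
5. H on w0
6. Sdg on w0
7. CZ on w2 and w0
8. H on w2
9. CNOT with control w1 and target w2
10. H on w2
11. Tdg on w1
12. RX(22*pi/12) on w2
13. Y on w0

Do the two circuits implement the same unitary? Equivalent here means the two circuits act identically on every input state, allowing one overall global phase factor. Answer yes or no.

No: there is an input state on which the two circuits produce genuinely different outputs (not merely differing by a phase).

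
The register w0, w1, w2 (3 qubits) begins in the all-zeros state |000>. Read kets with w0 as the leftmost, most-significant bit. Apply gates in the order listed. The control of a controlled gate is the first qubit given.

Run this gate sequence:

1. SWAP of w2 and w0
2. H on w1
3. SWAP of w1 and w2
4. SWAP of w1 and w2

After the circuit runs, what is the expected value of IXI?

In the final state, IXI has expectation 1. Key observation: the block from step 3 through step 4 cancels to the identity and can be dropped.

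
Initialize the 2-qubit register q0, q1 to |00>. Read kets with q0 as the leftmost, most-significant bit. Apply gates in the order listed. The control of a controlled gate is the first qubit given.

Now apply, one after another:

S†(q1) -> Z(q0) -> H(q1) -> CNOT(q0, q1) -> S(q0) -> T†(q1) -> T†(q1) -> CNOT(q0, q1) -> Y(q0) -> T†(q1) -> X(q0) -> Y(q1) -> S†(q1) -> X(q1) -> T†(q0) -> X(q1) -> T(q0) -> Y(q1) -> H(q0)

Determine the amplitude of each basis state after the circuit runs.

After the circuit, the state carries amplitude 1/2 on |00>, -exp(3*I*pi/4)/2 on |01>, 1/2 on |10>, -exp(3*I*pi/4)/2 on |11>.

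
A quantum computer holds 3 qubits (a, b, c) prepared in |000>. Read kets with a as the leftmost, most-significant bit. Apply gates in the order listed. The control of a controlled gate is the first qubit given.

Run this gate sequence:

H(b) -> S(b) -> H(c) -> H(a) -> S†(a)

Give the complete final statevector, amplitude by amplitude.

After the circuit, the state carries amplitude sqrt(2)/4 on |000>, sqrt(2)/4 on |001>, sqrt(2)*I/4 on |010>, sqrt(2)*I/4 on |011>, -sqrt(2)*I/4 on |100>, -sqrt(2)*I/4 on |101>, sqrt(2)/4 on |110>, sqrt(2)/4 on |111>.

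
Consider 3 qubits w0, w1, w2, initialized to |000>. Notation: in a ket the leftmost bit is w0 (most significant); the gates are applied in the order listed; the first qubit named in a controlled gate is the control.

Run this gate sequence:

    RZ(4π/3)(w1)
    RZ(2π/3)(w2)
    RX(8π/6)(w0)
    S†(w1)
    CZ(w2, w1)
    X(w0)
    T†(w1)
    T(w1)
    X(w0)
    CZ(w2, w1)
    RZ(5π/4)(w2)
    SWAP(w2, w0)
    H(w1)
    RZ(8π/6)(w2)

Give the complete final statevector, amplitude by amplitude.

After the circuit, the state carries amplitude sqrt(2)*exp(17*I*pi/24)/4 on |000>, sqrt(6)*exp(13*I*pi/24)/4 on |001>, sqrt(2)*exp(17*I*pi/24)/4 on |010>, sqrt(6)*exp(13*I*pi/24)/4 on |011>, 0 on |100>, 0 on |101>, 0 on |110>, 0 on |111>. Key observation: the block from step 5 through step 10 cancels to the identity and can be dropped.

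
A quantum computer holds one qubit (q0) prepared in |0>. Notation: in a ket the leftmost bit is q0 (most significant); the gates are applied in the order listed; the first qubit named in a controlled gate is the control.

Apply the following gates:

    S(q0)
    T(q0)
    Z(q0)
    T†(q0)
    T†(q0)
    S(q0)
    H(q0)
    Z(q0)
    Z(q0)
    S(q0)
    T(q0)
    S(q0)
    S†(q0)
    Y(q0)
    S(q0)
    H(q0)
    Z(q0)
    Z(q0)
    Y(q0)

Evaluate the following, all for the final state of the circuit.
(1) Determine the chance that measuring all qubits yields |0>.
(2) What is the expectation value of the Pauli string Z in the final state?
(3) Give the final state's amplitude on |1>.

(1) A full measurement returns |0> with probability sqrt(2)/4 + 1/2.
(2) The observable Z averages to sqrt(2)/2.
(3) The final state's coefficient on |1> equals -I/2 + exp(3*I*pi/4)/2.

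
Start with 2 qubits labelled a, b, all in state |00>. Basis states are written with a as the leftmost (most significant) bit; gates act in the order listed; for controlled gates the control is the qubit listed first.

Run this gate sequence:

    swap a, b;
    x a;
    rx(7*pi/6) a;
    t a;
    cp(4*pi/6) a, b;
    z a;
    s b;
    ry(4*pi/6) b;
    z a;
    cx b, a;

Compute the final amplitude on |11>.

The amplitude on |11> is I*(-3*sqrt(2) - sqrt(6))/8.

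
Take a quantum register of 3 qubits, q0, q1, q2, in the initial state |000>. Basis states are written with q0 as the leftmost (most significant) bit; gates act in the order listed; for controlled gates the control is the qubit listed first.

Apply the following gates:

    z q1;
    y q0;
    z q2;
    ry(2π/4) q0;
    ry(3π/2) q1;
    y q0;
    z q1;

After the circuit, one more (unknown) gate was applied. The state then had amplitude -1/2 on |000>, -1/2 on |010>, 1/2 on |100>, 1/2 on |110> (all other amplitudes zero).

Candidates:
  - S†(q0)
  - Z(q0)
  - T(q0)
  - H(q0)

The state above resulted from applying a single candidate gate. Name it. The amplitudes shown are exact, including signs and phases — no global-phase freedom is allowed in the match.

The applied gate was Z(q0).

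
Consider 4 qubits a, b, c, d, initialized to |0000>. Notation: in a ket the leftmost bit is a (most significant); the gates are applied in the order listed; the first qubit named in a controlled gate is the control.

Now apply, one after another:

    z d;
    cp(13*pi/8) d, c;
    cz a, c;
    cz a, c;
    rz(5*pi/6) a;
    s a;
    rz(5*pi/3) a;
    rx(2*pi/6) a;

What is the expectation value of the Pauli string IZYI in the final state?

In the final state, IZYI has expectation 0.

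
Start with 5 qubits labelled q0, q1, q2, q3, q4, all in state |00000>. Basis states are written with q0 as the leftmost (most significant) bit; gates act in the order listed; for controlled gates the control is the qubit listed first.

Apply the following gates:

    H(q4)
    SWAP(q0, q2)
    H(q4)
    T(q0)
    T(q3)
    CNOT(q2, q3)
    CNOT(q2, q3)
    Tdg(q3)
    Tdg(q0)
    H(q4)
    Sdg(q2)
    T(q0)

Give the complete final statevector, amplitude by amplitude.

After the circuit, the state carries amplitude sqrt(2)/2 on |00000>, sqrt(2)/2 on |00001>, and 0 on every other basis state. Key observation: steps 3-10 multiply out to the identity, so the circuit reduces to the remaining gates.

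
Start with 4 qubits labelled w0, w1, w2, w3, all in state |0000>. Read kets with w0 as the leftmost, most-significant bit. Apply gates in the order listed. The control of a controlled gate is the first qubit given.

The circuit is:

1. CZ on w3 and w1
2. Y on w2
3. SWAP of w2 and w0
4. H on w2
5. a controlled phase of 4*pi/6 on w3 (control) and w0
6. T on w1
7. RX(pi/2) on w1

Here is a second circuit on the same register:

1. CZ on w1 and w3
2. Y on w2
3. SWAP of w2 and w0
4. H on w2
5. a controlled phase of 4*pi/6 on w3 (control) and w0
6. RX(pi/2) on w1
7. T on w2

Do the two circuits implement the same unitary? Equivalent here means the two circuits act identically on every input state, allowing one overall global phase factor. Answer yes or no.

No, they are not equivalent — no single phase factor reconciles the two unitaries.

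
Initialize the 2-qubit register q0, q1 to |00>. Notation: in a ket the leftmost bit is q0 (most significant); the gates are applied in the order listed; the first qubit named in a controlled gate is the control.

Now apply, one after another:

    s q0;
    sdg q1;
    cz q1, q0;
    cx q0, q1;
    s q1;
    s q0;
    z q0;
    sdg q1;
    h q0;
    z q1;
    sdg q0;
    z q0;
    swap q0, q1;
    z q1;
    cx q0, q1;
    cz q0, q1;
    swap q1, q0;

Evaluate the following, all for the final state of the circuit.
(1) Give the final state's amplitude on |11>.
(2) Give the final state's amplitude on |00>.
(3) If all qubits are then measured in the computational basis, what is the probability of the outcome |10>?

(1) The final state's coefficient on |11> equals 0.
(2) The amplitude on |00> is sqrt(2)/2.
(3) Outcome |10> occurs with probability 1/2.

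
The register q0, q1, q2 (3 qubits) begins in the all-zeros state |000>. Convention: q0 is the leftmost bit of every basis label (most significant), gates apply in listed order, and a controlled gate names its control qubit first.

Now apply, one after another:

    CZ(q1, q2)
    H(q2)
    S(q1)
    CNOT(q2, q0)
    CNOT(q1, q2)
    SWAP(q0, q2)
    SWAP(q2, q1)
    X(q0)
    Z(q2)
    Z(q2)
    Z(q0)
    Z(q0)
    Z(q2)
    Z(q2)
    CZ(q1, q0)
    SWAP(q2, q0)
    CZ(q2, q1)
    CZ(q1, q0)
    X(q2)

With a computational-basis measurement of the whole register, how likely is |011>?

Outcome |011> occurs with probability 1/2. Key observation: steps 9-14 multiply out to the identity, so the circuit reduces to the remaining gates.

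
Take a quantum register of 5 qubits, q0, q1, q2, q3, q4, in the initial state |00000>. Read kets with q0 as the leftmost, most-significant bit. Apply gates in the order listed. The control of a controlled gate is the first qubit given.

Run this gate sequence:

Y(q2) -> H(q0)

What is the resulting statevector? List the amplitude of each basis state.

The final amplitudes are sqrt(2)*I/2 on |00100>, sqrt(2)*I/2 on |10100>, and 0 on every other basis state.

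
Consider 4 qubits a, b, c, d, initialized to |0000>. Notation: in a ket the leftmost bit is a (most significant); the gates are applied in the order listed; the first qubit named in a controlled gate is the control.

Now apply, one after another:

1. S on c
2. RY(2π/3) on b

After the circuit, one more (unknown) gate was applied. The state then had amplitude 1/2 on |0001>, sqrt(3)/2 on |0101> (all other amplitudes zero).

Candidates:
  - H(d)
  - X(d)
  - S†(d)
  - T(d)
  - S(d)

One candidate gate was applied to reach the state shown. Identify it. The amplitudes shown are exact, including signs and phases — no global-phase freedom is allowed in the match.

It was X(d) that produced the state shown.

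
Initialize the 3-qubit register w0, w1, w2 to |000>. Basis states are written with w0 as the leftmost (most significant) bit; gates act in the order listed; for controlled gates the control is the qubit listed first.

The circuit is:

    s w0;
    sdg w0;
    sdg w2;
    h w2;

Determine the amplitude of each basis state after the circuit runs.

The final amplitudes are sqrt(2)/2 on |000>, sqrt(2)/2 on |001>, and 0 on every other basis state. Key observation: gates 1-2 undo each other exactly, leaving only the rest of the circuit to track.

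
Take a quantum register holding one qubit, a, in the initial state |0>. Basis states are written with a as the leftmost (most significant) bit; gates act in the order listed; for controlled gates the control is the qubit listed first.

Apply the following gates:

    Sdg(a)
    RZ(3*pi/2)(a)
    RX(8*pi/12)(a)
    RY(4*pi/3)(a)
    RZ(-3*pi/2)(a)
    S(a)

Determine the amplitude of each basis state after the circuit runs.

The resulting statevector has amplitude -1/4 + 3*I/4 on |0>, sqrt(3)*(-1 - I)/4 on |1>.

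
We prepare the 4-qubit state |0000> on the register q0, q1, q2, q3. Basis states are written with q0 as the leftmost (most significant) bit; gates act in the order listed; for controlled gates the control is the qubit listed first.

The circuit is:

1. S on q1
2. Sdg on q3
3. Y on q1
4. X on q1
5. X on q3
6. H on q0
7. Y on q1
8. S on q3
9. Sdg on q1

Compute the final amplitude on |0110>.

The amplitude on |0110> is 0.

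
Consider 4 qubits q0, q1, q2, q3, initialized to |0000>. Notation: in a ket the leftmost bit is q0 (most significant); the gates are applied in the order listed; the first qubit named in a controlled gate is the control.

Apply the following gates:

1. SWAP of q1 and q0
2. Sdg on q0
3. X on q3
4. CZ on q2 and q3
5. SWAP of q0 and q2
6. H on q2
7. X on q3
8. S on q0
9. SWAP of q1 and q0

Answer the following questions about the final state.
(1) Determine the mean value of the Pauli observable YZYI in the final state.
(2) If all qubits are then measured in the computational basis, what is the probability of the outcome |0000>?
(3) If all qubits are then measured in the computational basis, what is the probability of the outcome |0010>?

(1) In the final state, YZYI has expectation 0.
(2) The probability of measuring |0000> is 1/2.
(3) A full measurement returns |0010> with probability 1/2.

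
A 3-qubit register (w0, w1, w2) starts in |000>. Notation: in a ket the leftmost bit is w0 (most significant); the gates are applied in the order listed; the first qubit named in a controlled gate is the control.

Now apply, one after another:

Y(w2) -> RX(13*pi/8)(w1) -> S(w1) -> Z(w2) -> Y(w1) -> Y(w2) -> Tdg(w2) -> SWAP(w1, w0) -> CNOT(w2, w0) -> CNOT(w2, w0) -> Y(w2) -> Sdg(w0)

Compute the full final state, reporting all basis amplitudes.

The resulting statevector has amplitude -sin(3*pi/16) on |001>, I*cos(3*pi/16) on |101>, and 0 on every other basis state.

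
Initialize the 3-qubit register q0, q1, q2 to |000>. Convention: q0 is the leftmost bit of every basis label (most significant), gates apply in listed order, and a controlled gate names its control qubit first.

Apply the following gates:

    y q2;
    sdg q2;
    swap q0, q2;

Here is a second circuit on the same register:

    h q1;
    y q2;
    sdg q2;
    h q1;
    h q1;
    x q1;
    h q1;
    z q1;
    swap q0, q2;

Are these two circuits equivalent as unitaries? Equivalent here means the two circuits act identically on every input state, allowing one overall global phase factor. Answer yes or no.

Yes, they are equivalent — the unitaries differ by at most a global phase.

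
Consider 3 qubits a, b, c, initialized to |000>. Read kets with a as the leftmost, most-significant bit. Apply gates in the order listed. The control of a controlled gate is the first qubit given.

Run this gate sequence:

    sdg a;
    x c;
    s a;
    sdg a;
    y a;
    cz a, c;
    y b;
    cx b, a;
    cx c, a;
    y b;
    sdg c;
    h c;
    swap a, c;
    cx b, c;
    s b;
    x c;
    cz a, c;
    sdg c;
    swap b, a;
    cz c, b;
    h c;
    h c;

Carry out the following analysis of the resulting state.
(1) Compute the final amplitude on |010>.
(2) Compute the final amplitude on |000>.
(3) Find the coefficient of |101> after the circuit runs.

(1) The final state's coefficient on |010> equals sqrt(2)/2. Key observation: the block from step 21 through step 22 cancels to the identity and can be dropped.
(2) The final state's coefficient on |000> equals -sqrt(2)/2.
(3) The final state's coefficient on |101> equals 0.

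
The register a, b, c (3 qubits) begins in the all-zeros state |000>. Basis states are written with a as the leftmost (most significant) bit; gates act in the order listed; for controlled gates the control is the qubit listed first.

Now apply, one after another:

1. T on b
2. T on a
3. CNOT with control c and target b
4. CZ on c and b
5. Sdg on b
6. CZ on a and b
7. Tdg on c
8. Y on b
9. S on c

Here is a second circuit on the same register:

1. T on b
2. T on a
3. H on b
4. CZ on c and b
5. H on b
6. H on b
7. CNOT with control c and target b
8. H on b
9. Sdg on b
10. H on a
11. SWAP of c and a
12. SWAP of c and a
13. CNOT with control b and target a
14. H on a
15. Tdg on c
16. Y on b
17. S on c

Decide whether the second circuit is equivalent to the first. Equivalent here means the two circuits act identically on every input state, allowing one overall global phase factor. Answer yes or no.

Yes — the two circuits implement the same unitary up to a global phase.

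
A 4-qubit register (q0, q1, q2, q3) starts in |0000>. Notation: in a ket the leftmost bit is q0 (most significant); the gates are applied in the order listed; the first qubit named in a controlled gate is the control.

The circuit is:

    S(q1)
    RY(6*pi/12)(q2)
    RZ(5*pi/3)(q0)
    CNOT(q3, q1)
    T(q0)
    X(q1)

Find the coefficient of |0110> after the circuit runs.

The amplitude on |0110> is -sqrt(2)*exp(I*pi/6)/2.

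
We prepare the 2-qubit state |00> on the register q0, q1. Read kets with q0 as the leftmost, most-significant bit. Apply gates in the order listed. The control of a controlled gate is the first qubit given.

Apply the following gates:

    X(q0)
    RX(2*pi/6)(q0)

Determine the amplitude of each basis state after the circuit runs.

After the circuit, the state carries amplitude -I/2 on |00>, 0 on |01>, sqrt(3)/2 on |10>, 0 on |11>.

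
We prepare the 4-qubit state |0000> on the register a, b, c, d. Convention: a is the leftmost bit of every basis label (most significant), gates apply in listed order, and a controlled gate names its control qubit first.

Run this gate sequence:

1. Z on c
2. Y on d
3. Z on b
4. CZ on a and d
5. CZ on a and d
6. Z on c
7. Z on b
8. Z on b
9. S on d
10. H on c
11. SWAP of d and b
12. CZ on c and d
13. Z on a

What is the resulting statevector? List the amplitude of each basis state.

After the circuit, the state carries amplitude -sqrt(2)/2 on |0100>, -sqrt(2)/2 on |0110>, and 0 on every other basis state.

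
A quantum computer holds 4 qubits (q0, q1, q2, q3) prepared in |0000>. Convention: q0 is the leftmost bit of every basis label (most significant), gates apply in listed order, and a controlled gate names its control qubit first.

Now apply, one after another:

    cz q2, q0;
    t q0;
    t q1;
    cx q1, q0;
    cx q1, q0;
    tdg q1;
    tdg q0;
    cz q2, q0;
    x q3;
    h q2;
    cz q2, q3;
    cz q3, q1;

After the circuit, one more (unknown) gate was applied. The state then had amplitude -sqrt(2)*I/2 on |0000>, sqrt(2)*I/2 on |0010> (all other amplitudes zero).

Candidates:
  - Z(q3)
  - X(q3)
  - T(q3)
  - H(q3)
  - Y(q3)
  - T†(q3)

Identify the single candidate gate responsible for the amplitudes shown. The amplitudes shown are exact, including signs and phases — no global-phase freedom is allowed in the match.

The applied gate was Y(q3). Key observation: steps 1-8 multiply out to the identity, so the circuit reduces to the remaining gates.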